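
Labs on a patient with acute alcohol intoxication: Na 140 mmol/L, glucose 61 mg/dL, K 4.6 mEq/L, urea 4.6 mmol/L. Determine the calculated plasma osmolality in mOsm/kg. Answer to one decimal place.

Calculated osmolality = 2·Na + glucose/18 + urea
= 2·140 + 61/18 + 4.6
= 280 + 3.39 + 4.60
= 287.99 mOsm/kg

288.0 mOsm/kg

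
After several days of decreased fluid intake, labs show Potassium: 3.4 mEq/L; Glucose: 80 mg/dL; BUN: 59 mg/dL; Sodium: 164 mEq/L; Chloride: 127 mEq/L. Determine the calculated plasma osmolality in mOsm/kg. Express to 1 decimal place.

Calculated osmolality = 2·Na + glucose/18 + BUN/2.8
= 2·164 + 80/18 + 59/2.8
= 328 + 4.44 + 21.07
= 353.51 mOsm/kg

353.5 mOsm/kg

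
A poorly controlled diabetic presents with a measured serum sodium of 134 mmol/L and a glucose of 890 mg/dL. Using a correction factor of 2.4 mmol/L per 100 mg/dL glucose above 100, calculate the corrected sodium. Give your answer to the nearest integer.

153 mmol/L

Corrected Na = measured Na + 2.4 · (glucose − 100)/100
= 134 + 2.4 · (890 − 100)/100
= 134 + 19
= 153 mmol/L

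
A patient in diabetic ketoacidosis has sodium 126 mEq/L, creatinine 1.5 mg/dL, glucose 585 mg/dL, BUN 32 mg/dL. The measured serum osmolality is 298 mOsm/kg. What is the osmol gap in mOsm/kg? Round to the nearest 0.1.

2.1 mOsm/kg

Calculated osmolality = 2·Na + glucose/18 + BUN/2.8
= 2·126 + 585/18 + 32/2.8
= 252 + 32.50 + 11.43
= 295.93 mOsm/kg ≈ 295.9 mOsm/kg
Osmolar gap = measured − calculated = 298 − 295.9 = 2.1 mOsm/kg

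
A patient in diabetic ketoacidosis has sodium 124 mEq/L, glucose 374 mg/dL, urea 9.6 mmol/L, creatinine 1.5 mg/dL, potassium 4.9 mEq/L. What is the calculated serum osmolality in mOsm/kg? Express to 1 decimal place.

278.4 mOsm/kg

Calculated osmolality = 2·Na + glucose/18 + urea
= 2·124 + 374/18 + 9.6
= 248 + 20.78 + 9.60
= 278.38 mOsm/kg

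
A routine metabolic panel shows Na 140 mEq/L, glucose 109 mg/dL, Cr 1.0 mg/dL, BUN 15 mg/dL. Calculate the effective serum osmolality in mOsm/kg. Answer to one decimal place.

286.1 mOsm/kg

Effective osmolality excludes urea (freely permeant across cell membranes):
2·Na + glucose/18
= 2·140 + 109/18
= 280 + 6.06
= 286.06 mOsm/kg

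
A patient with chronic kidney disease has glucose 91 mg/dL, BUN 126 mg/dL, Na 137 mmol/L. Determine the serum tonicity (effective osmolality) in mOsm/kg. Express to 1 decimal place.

279.1 mOsm/kg

Effective osmolality excludes urea (freely permeant across cell membranes):
2·Na + glucose/18
= 2·137 + 91/18
= 274 + 5.06
= 279.06 mOsm/kg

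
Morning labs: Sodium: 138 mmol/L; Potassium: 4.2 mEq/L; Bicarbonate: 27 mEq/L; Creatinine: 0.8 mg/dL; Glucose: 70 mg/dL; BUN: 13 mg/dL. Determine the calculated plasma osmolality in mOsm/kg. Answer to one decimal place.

284.5 mOsm/kg

Calculated osmolality = 2·Na + glucose/18 + BUN/2.8
= 2·138 + 70/18 + 13/2.8
= 276 + 3.89 + 4.64
= 284.53 mOsm/kg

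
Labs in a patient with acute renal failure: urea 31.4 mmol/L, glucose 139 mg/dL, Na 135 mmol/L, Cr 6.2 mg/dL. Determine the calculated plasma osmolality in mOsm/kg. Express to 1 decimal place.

Calculated osmolality = 2·Na + glucose/18 + urea
= 2·135 + 139/18 + 31.4
= 270 + 7.72 + 31.40
= 309.12 mOsm/kg

309.1 mOsm/kg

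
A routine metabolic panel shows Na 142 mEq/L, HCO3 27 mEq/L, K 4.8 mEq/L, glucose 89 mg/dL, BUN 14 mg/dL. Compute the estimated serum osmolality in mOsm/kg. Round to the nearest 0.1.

293.9 mOsm/kg

Calculated osmolality = 2·Na + glucose/18 + BUN/2.8
= 2·142 + 89/18 + 14/2.8
= 284 + 4.94 + 5
= 293.94 mOsm/kg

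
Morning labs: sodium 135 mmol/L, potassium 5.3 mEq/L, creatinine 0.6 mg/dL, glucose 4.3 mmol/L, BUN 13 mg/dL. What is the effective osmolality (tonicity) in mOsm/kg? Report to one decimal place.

Effective osmolality excludes urea (freely permeant across cell membranes):
2·Na + glucose
= 2·135 + 4.3
= 270 + 4.3
= 274.3 mOsm/kg

274.3 mOsm/kg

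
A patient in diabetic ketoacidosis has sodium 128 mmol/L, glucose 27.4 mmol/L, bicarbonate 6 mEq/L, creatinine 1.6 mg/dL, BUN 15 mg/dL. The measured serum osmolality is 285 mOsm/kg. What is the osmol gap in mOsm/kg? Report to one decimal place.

Calculated osmolality = 2·Na + glucose + BUN/2.8
= 2·128 + 27.4 + 15/2.8
= 256 + 27.40 + 5.36
= 288.76 mOsm/kg ≈ 288.8 mOsm/kg
Osmolar gap = measured − calculated = 285 − 288.8 = -3.8 mOsm/kg

-3.8 mOsm/kg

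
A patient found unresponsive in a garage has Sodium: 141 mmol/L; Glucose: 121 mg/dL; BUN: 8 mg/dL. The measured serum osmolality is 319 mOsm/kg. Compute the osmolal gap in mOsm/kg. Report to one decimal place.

27.4 mOsm/kg

Calculated osmolality = 2·Na + glucose/18 + BUN/2.8
= 2·141 + 121/18 + 8/2.8
= 282 + 6.72 + 2.86
= 291.58 mOsm/kg ≈ 291.6 mOsm/kg
Osmolar gap = measured − calculated = 319 − 291.6 = 27.4 mOsm/kg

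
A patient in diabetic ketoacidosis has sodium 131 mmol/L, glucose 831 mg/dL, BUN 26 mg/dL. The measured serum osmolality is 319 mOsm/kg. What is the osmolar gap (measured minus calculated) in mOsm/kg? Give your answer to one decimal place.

1.5 mOsm/kg

Calculated osmolality = 2·Na + glucose/18 + BUN/2.8
= 2·131 + 831/18 + 26/2.8
= 262 + 46.17 + 9.29
= 317.46 mOsm/kg ≈ 317.5 mOsm/kg
Osmolar gap = measured − calculated = 319 − 317.5 = 1.5 mOsm/kg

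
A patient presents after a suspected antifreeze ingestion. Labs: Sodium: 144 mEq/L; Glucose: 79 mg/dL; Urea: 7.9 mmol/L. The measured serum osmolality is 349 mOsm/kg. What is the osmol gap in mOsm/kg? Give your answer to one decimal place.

48.7 mOsm/kg

Calculated osmolality = 2·Na + glucose/18 + urea
= 2·144 + 79/18 + 7.9
= 288 + 4.39 + 7.90
= 300.29 mOsm/kg ≈ 300.3 mOsm/kg
Osmolar gap = measured − calculated = 349 − 300.3 = 48.7 mOsm/kg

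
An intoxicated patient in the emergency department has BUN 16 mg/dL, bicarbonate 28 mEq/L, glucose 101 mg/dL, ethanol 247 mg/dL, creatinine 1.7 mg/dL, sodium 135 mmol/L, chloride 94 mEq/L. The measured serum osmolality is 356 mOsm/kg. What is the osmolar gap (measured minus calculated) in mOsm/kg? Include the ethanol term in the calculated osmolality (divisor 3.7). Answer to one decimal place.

7.9 mOsm/kg

Calculated osmolality = 2·Na + glucose/18 + BUN/2.8 + ethanol/3.7
= 2·135 + 101/18 + 16/2.8 + 247/3.7
= 270 + 5.61 + 5.71 + 66.76
= 348.08 mOsm/kg ≈ 348.1 mOsm/kg
Osmolar gap = measured − calculated = 356 − 348.1 = 7.9 mOsm/kg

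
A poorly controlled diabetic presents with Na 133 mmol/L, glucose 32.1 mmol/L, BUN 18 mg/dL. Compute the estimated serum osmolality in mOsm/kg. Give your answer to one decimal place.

Calculated osmolality = 2·Na + glucose + BUN/2.8
= 2·133 + 32.1 + 18/2.8
= 266 + 32.10 + 6.43
= 304.53 mOsm/kg

304.5 mOsm/kg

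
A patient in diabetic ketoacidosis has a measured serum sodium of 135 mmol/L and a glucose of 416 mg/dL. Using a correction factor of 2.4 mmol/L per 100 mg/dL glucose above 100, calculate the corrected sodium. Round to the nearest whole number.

Corrected Na = measured Na + 2.4 · (glucose − 100)/100
= 135 + 2.4 · (416 − 100)/100
= 135 + 7.6
= 142.6 mmol/L

143 mmol/L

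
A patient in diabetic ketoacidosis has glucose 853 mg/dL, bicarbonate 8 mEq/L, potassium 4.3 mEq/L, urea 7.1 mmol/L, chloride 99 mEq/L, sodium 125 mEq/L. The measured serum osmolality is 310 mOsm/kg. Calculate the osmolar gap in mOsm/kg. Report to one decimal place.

5.5 mOsm/kg

Calculated osmolality = 2·Na + glucose/18 + urea
= 2·125 + 853/18 + 7.1
= 250 + 47.39 + 7.10
= 304.49 mOsm/kg ≈ 304.5 mOsm/kg
Osmolar gap = measured − calculated = 310 − 304.5 = 5.5 mOsm/kg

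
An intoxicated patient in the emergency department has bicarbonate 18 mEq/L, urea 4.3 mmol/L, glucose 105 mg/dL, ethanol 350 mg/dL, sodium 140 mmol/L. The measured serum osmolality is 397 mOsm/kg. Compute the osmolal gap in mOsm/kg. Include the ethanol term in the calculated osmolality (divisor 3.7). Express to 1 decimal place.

12.3 mOsm/kg

Calculated osmolality = 2·Na + glucose/18 + urea + ethanol/3.7
= 2·140 + 105/18 + 4.3 + 350/3.7
= 280 + 5.83 + 4.30 + 94.59
= 384.72 mOsm/kg ≈ 384.7 mOsm/kg
Osmolar gap = measured − calculated = 397 − 384.7 = 12.3 mOsm/kg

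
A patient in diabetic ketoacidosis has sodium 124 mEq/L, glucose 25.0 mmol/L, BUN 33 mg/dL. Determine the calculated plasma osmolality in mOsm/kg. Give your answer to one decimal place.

284.8 mOsm/kg

Calculated osmolality = 2·Na + glucose + BUN/2.8
= 2·124 + 25 + 33/2.8
= 248 + 25 + 11.79
= 284.79 mOsm/kg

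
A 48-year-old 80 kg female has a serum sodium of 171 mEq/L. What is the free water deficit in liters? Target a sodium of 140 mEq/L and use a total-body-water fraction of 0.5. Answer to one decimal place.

TBW = 0.5 · 80 = 40 L
Free water deficit = TBW · (Na/140 − 1)
= 40 · (171/140 − 1)
= 40 · 0.2214
= 8.86 L

8.9 L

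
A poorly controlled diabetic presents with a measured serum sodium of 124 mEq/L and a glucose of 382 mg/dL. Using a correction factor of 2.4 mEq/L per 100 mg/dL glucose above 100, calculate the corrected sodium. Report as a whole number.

Corrected Na = measured Na + 2.4 · (glucose − 100)/100
= 124 + 2.4 · (382 − 100)/100
= 124 + 6.8
= 130.8 mEq/L

131 mEq/L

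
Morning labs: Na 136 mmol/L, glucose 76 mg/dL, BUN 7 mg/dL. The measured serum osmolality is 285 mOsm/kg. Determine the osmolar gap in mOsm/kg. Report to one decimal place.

6.3 mOsm/kg

Calculated osmolality = 2·Na + glucose/18 + BUN/2.8
= 2·136 + 76/18 + 7/2.8
= 272 + 4.22 + 2.50
= 278.72 mOsm/kg ≈ 278.7 mOsm/kg
Osmolar gap = measured − calculated = 285 − 278.7 = 6.3 mOsm/kg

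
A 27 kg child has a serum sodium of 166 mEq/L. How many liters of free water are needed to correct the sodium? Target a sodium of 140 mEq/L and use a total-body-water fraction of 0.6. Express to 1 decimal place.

3.0 L

TBW = 0.6 · 27 = 16.2 L
Free water deficit = TBW · (Na/140 − 1)
= 16.2 · (166/140 − 1)
= 16.2 · 0.1857
= 3.01 L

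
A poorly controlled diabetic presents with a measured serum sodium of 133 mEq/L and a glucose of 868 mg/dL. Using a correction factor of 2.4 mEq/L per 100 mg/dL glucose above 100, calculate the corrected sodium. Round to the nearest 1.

151 mEq/L

Corrected Na = measured Na + 2.4 · (glucose − 100)/100
= 133 + 2.4 · (868 − 100)/100
= 133 + 18.4
= 151.4 mEq/L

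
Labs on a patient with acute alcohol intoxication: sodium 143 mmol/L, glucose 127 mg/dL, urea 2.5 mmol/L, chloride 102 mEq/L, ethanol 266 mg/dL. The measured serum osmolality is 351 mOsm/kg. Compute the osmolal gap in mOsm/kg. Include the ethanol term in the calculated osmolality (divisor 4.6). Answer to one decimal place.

-2.4 mOsm/kg

Calculated osmolality = 2·Na + glucose/18 + urea + ethanol/4.6
= 2·143 + 127/18 + 2.5 + 266/4.6
= 286 + 7.06 + 2.50 + 57.83
= 353.39 mOsm/kg ≈ 353.4 mOsm/kg
Osmolar gap = measured − calculated = 351 − 353.4 = -2.4 mOsm/kg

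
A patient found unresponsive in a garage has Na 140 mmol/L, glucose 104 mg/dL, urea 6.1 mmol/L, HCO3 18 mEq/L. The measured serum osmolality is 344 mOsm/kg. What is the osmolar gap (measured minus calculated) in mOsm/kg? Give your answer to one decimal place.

52.1 mOsm/kg

Calculated osmolality = 2·Na + glucose/18 + urea
= 2·140 + 104/18 + 6.1
= 280 + 5.78 + 6.10
= 291.88 mOsm/kg ≈ 291.9 mOsm/kg
Osmolar gap = measured − calculated = 344 − 291.9 = 52.1 mOsm/kg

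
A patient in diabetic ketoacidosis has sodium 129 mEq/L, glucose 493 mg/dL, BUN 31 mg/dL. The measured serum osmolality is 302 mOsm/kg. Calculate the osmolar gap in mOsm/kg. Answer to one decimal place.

5.5 mOsm/kg

Calculated osmolality = 2·Na + glucose/18 + BUN/2.8
= 2·129 + 493/18 + 31/2.8
= 258 + 27.39 + 11.07
= 296.46 mOsm/kg ≈ 296.5 mOsm/kg
Osmolar gap = measured − calculated = 302 − 296.5 = 5.5 mOsm/kg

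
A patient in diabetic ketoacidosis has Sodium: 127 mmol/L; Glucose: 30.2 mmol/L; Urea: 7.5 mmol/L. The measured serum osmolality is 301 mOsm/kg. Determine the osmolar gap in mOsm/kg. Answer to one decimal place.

9.3 mOsm/kg

Calculated osmolality = 2·Na + glucose + urea
= 2·127 + 30.2 + 7.5
= 254 + 30.20 + 7.50
= 291.7 mOsm/kg ≈ 291.7 mOsm/kg
Osmolar gap = measured − calculated = 301 − 291.7 = 9.3 mOsm/kg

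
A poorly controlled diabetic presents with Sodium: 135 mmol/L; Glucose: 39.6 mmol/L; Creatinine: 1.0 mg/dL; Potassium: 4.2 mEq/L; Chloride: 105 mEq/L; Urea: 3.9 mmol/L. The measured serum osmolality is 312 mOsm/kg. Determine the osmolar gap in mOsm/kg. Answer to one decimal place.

Calculated osmolality = 2·Na + glucose + urea
= 2·135 + 39.6 + 3.9
= 270 + 39.60 + 3.90
= 313.5 mOsm/kg ≈ 313.5 mOsm/kg
Osmolar gap = measured − calculated = 312 − 313.5 = -1.5 mOsm/kg

-1.5 mOsm/kg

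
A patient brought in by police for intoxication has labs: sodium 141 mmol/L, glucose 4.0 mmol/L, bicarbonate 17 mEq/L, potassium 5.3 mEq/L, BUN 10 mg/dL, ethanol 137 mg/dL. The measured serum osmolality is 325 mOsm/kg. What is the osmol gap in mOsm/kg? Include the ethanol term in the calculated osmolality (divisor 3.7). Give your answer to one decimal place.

Calculated osmolality = 2·Na + glucose + BUN/2.8 + ethanol/3.7
= 2·141 + 4 + 10/2.8 + 137/3.7
= 282 + 4 + 3.57 + 37.03
= 326.6 mOsm/kg ≈ 326.6 mOsm/kg
Osmolar gap = measured − calculated = 325 − 326.6 = -1.6 mOsm/kg

-1.6 mOsm/kg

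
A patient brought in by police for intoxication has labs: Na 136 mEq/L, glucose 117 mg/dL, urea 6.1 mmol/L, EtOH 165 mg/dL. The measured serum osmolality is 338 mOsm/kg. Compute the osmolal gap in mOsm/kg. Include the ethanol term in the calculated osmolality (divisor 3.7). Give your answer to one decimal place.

Calculated osmolality = 2·Na + glucose/18 + urea + ethanol/3.7
= 2·136 + 117/18 + 6.1 + 165/3.7
= 272 + 6.50 + 6.10 + 44.59
= 329.19 mOsm/kg ≈ 329.2 mOsm/kg
Osmolar gap = measured − calculated = 338 − 329.2 = 8.8 mOsm/kg

8.8 mOsm/kg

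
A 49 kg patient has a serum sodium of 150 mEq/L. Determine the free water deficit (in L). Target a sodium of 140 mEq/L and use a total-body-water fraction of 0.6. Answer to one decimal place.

TBW = 0.6 · 49 = 29.4 L
Free water deficit = TBW · (Na/140 − 1)
= 29.4 · (150/140 − 1)
= 29.4 · 0.0714
= 2.1 L

2.1 L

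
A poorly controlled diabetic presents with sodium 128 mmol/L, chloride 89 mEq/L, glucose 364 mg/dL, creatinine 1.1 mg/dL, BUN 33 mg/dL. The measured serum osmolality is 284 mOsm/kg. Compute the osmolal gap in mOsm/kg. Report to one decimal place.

-4.0 mOsm/kg

Calculated osmolality = 2·Na + glucose/18 + BUN/2.8
= 2·128 + 364/18 + 33/2.8
= 256 + 20.22 + 11.79
= 288.01 mOsm/kg ≈ 288.0 mOsm/kg
Osmolar gap = measured − calculated = 284 − 288.0 = -4.0 mOsm/kg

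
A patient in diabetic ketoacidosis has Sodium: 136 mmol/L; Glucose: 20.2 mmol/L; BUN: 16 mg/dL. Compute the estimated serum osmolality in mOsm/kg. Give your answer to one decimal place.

Calculated osmolality = 2·Na + glucose + BUN/2.8
= 2·136 + 20.2 + 16/2.8
= 272 + 20.20 + 5.71
= 297.91 mOsm/kg

297.9 mOsm/kg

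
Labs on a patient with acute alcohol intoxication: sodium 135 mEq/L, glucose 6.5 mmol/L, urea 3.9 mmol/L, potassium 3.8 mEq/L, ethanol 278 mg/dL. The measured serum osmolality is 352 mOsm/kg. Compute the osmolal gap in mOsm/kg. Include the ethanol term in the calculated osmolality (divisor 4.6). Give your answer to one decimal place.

11.2 mOsm/kg

Calculated osmolality = 2·Na + glucose + urea + ethanol/4.6
= 2·135 + 6.5 + 3.9 + 278/4.6
= 270 + 6.50 + 3.90 + 60.43
= 340.83 mOsm/kg ≈ 340.8 mOsm/kg
Osmolar gap = measured − calculated = 352 − 340.8 = 11.2 mOsm/kg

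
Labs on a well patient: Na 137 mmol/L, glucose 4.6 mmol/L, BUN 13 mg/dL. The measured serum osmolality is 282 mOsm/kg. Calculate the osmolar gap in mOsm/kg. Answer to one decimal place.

-1.2 mOsm/kg

Calculated osmolality = 2·Na + glucose + BUN/2.8
= 2·137 + 4.6 + 13/2.8
= 274 + 4.60 + 4.64
= 283.24 mOsm/kg ≈ 283.2 mOsm/kg
Osmolar gap = measured − calculated = 282 − 283.2 = -1.2 mOsm/kg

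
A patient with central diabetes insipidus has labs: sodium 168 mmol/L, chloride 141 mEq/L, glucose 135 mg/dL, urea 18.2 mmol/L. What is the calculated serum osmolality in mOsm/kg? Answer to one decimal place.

Calculated osmolality = 2·Na + glucose/18 + urea
= 2·168 + 135/18 + 18.2
= 336 + 7.50 + 18.20
= 361.7 mOsm/kg

361.7 mOsm/kg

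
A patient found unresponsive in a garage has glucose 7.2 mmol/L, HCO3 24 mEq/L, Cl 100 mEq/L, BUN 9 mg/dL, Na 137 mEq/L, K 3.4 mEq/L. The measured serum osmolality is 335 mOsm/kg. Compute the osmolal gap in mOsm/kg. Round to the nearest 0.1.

Calculated osmolality = 2·Na + glucose + BUN/2.8
= 2·137 + 7.2 + 9/2.8
= 274 + 7.20 + 3.21
= 284.41 mOsm/kg ≈ 284.4 mOsm/kg
Osmolar gap = measured − calculated = 335 − 284.4 = 50.6 mOsm/kg

50.6 mOsm/kg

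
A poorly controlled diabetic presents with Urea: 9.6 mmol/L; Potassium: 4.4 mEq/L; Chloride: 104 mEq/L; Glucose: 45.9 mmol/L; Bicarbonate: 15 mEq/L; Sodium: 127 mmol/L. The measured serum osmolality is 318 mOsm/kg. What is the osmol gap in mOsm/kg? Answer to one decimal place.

8.5 mOsm/kg

Calculated osmolality = 2·Na + glucose + urea
= 2·127 + 45.9 + 9.6
= 254 + 45.90 + 9.60
= 309.5 mOsm/kg ≈ 309.5 mOsm/kg
Osmolar gap = measured − calculated = 318 − 309.5 = 8.5 mOsm/kg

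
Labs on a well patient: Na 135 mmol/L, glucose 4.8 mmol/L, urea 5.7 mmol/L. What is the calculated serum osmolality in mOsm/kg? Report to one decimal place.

Calculated osmolality = 2·Na + glucose + urea
= 2·135 + 4.8 + 5.7
= 270 + 4.80 + 5.70
= 280.5 mOsm/kg

280.5 mOsm/kg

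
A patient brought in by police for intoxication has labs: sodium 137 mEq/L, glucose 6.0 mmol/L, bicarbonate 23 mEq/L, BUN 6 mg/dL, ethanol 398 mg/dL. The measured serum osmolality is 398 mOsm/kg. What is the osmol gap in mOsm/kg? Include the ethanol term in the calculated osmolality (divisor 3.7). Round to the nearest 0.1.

Calculated osmolality = 2·Na + glucose + BUN/2.8 + ethanol/3.7
= 2·137 + 6 + 6/2.8 + 398/3.7
= 274 + 6 + 2.14 + 107.57
= 389.71 mOsm/kg ≈ 389.7 mOsm/kg
Osmolar gap = measured − calculated = 398 − 389.7 = 8.3 mOsm/kg

8.3 mOsm/kg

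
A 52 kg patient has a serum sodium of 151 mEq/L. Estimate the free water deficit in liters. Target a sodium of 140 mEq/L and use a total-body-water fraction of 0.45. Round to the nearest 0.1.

TBW = 0.45 · 52 = 23.4 L
Free water deficit = TBW · (Na/140 − 1)
= 23.4 · (151/140 − 1)
= 23.4 · 0.0786
= 1.84 L

1.8 L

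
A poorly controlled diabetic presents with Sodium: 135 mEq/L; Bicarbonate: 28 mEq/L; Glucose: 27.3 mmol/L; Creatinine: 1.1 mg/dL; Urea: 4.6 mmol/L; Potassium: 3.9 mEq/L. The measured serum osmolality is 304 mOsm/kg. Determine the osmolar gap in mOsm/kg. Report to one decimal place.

Calculated osmolality = 2·Na + glucose + urea
= 2·135 + 27.3 + 4.6
= 270 + 27.30 + 4.60
= 301.9 mOsm/kg ≈ 301.9 mOsm/kg
Osmolar gap = measured − calculated = 304 − 301.9 = 2.1 mOsm/kg

2.1 mOsm/kg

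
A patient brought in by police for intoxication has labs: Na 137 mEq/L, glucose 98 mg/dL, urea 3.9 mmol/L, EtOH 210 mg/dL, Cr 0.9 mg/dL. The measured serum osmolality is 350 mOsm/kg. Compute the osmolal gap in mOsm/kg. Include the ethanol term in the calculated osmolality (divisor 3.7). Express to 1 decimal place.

Calculated osmolality = 2·Na + glucose/18 + urea + ethanol/3.7
= 2·137 + 98/18 + 3.9 + 210/3.7
= 274 + 5.44 + 3.90 + 56.76
= 340.1 mOsm/kg ≈ 340.1 mOsm/kg
Osmolar gap = measured − calculated = 350 − 340.1 = 9.9 mOsm/kg

9.9 mOsm/kg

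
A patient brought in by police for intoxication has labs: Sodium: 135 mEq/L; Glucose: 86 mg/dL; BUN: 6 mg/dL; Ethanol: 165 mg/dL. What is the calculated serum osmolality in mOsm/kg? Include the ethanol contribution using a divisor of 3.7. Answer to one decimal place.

Calculated osmolality = 2·Na + glucose/18 + BUN/2.8 + ethanol/3.7
= 2·135 + 86/18 + 6/2.8 + 165/3.7
= 270 + 4.78 + 2.14 + 44.59
= 321.51 mOsm/kg

321.5 mOsm/kg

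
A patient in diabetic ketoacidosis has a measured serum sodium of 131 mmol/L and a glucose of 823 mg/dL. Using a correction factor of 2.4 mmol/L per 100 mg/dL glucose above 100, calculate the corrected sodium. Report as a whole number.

148 mmol/L

Corrected Na = measured Na + 2.4 · (glucose − 100)/100
= 131 + 2.4 · (823 − 100)/100
= 131 + 17.4
= 148.4 mmol/L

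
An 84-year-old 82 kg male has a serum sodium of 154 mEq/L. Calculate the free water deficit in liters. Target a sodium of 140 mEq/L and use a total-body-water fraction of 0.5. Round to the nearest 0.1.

4.1 L

TBW = 0.5 · 82 = 41 L
Free water deficit = TBW · (Na/140 − 1)
= 41 · (154/140 − 1)
= 41 · 0.1
= 4.1 L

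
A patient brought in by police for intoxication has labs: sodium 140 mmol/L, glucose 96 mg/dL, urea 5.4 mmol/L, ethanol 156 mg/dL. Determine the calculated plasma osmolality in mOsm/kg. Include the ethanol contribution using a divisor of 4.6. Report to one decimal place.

Calculated osmolality = 2·Na + glucose/18 + urea + ethanol/4.6
= 2·140 + 96/18 + 5.4 + 156/4.6
= 280 + 5.33 + 5.40 + 33.91
= 324.64 mOsm/kg

324.6 mOsm/kg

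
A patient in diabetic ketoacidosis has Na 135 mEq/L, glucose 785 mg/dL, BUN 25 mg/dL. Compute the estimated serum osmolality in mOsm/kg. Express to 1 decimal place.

Calculated osmolality = 2·Na + glucose/18 + BUN/2.8
= 2·135 + 785/18 + 25/2.8
= 270 + 43.61 + 8.93
= 322.54 mOsm/kg

322.5 mOsm/kg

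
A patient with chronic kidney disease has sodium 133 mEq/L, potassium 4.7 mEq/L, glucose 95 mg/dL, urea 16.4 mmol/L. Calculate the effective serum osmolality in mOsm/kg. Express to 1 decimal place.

271.3 mOsm/kg

Effective osmolality excludes urea (freely permeant across cell membranes):
2·Na + glucose/18
= 2·133 + 95/18
= 266 + 5.28
= 271.28 mOsm/kg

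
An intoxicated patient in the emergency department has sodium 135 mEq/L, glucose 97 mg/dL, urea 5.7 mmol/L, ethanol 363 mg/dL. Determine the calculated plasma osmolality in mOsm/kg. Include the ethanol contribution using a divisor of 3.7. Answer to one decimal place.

379.2 mOsm/kg

Calculated osmolality = 2·Na + glucose/18 + urea + ethanol/3.7
= 2·135 + 97/18 + 5.7 + 363/3.7
= 270 + 5.39 + 5.70 + 98.11
= 379.2 mOsm/kg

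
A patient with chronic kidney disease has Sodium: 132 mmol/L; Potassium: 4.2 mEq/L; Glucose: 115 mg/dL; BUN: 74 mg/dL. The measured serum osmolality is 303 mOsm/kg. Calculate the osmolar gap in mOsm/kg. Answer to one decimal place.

Calculated osmolality = 2·Na + glucose/18 + BUN/2.8
= 2·132 + 115/18 + 74/2.8
= 264 + 6.39 + 26.43
= 296.82 mOsm/kg ≈ 296.8 mOsm/kg
Osmolar gap = measured − calculated = 303 − 296.8 = 6.2 mOsm/kg

6.2 mOsm/kg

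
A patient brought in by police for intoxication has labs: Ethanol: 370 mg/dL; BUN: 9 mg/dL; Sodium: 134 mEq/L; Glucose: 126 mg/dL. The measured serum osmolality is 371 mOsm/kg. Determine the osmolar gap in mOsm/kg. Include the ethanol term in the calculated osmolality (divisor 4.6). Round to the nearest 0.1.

Calculated osmolality = 2·Na + glucose/18 + BUN/2.8 + ethanol/4.6
= 2·134 + 126/18 + 9/2.8 + 370/4.6
= 268 + 7 + 3.21 + 80.43
= 358.64 mOsm/kg ≈ 358.6 mOsm/kg
Osmolar gap = measured − calculated = 371 − 358.6 = 12.4 mOsm/kg

12.4 mOsm/kg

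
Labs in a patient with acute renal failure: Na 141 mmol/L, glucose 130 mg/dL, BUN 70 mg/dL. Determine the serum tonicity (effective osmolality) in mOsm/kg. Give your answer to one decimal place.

289.2 mOsm/kg

Effective osmolality excludes urea (freely permeant across cell membranes):
2·Na + glucose/18
= 2·141 + 130/18
= 282 + 7.22
= 289.22 mOsm/kg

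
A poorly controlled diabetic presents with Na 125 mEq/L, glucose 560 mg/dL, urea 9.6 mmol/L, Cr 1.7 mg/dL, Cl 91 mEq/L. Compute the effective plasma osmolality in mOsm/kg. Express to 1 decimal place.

Effective osmolality excludes urea (freely permeant across cell membranes):
2·Na + glucose/18
= 2·125 + 560/18
= 250 + 31.11
= 281.11 mOsm/kg

281.1 mOsm/kg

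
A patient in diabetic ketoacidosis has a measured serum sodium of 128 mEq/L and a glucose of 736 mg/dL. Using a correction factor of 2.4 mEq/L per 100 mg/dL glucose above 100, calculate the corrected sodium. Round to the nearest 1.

Corrected Na = measured Na + 2.4 · (glucose − 100)/100
= 128 + 2.4 · (736 − 100)/100
= 128 + 15.3
= 143.3 mEq/L

143 mEq/L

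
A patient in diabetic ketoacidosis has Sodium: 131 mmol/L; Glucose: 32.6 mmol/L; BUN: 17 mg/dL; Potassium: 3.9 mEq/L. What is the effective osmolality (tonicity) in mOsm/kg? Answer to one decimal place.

294.6 mOsm/kg

Effective osmolality excludes urea (freely permeant across cell membranes):
2·Na + glucose
= 2·131 + 32.6
= 262 + 32.6
= 294.6 mOsm/kg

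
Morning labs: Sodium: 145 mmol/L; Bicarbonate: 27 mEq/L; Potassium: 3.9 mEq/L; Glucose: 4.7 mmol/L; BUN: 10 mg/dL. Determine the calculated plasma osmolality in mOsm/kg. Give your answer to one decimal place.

Calculated osmolality = 2·Na + glucose + BUN/2.8
= 2·145 + 4.7 + 10/2.8
= 290 + 4.70 + 3.57
= 298.27 mOsm/kg

298.3 mOsm/kg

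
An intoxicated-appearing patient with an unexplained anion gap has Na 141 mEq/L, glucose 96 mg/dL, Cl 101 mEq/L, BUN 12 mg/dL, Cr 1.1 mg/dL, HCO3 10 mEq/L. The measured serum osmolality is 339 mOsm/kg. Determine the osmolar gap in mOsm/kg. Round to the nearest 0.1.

Calculated osmolality = 2·Na + glucose/18 + BUN/2.8
= 2·141 + 96/18 + 12/2.8
= 282 + 5.33 + 4.29
= 291.62 mOsm/kg ≈ 291.6 mOsm/kg
Osmolar gap = measured − calculated = 339 − 291.6 = 47.4 mOsm/kg

47.4 mOsm/kg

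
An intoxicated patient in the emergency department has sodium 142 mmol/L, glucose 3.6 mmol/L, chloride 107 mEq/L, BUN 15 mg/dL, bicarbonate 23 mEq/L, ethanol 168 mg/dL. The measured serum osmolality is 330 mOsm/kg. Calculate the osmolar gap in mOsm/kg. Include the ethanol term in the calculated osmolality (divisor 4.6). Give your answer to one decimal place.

0.5 mOsm/kg

Calculated osmolality = 2·Na + glucose + BUN/2.8 + ethanol/4.6
= 2·142 + 3.6 + 15/2.8 + 168/4.6
= 284 + 3.60 + 5.36 + 36.52
= 329.48 mOsm/kg ≈ 329.5 mOsm/kg
Osmolar gap = measured − calculated = 330 − 329.5 = 0.5 mOsm/kg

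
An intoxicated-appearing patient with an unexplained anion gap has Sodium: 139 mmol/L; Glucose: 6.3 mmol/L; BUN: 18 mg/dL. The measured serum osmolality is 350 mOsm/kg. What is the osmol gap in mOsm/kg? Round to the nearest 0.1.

59.3 mOsm/kg

Calculated osmolality = 2·Na + glucose + BUN/2.8
= 2·139 + 6.3 + 18/2.8
= 278 + 6.30 + 6.43
= 290.73 mOsm/kg ≈ 290.7 mOsm/kg
Osmolar gap = measured − calculated = 350 − 290.7 = 59.3 mOsm/kg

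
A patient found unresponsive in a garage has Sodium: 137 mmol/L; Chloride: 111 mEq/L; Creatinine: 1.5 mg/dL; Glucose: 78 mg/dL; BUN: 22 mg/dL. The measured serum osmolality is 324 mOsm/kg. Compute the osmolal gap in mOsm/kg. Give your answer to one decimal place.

Calculated osmolality = 2·Na + glucose/18 + BUN/2.8
= 2·137 + 78/18 + 22/2.8
= 274 + 4.33 + 7.86
= 286.19 mOsm/kg ≈ 286.2 mOsm/kg
Osmolar gap = measured − calculated = 324 − 286.2 = 37.8 mOsm/kg

37.8 mOsm/kg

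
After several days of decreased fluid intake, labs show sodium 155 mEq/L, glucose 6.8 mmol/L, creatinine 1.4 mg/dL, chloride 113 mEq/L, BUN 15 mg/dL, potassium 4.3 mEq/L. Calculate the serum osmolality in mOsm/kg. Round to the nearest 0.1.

322.2 mOsm/kg

Calculated osmolality = 2·Na + glucose + BUN/2.8
= 2·155 + 6.8 + 15/2.8
= 310 + 6.80 + 5.36
= 322.16 mOsm/kg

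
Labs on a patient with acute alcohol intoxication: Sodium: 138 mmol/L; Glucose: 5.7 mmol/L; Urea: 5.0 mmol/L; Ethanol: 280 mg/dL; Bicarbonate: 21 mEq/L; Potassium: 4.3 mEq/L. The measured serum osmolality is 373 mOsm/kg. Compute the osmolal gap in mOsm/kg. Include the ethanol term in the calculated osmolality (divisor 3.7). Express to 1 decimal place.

10.6 mOsm/kg

Calculated osmolality = 2·Na + glucose + urea + ethanol/3.7
= 2·138 + 5.7 + 5 + 280/3.7
= 276 + 5.70 + 5 + 75.68
= 362.38 mOsm/kg ≈ 362.4 mOsm/kg
Osmolar gap = measured − calculated = 373 − 362.4 = 10.6 mOsm/kg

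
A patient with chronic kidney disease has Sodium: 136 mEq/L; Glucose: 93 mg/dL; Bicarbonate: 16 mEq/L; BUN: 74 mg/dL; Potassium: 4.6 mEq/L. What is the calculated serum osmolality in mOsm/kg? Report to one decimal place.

Calculated osmolality = 2·Na + glucose/18 + BUN/2.8
= 2·136 + 93/18 + 74/2.8
= 272 + 5.17 + 26.43
= 303.6 mOsm/kg

303.6 mOsm/kg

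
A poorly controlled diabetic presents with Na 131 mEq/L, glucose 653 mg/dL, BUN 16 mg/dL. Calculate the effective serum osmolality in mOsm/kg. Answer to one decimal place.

298.3 mOsm/kg

Effective osmolality excludes urea (freely permeant across cell membranes):
2·Na + glucose/18
= 2·131 + 653/18
= 262 + 36.28
= 298.28 mOsm/kg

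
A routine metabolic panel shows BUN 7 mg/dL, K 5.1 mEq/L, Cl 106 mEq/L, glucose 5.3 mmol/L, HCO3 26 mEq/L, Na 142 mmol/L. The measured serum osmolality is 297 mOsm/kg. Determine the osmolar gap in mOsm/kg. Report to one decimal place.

Calculated osmolality = 2·Na + glucose + BUN/2.8
= 2·142 + 5.3 + 7/2.8
= 284 + 5.30 + 2.50
= 291.8 mOsm/kg ≈ 291.8 mOsm/kg
Osmolar gap = measured − calculated = 297 − 291.8 = 5.2 mOsm/kg

5.2 mOsm/kg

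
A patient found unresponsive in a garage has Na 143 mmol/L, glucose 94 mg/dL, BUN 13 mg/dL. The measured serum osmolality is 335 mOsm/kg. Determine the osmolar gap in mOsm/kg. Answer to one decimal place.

39.1 mOsm/kg

Calculated osmolality = 2·Na + glucose/18 + BUN/2.8
= 2·143 + 94/18 + 13/2.8
= 286 + 5.22 + 4.64
= 295.86 mOsm/kg ≈ 295.9 mOsm/kg
Osmolar gap = measured − calculated = 335 − 295.9 = 39.1 mOsm/kg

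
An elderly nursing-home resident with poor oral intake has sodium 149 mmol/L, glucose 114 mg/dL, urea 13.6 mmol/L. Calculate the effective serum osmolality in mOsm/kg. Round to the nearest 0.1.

304.3 mOsm/kg

Effective osmolality excludes urea (freely permeant across cell membranes):
2·Na + glucose/18
= 2·149 + 114/18
= 298 + 6.33
= 304.33 mOsm/kg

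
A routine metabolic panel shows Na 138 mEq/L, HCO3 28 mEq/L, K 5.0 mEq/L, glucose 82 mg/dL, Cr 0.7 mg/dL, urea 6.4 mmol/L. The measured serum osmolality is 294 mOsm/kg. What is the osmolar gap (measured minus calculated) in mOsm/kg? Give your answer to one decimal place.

7.0 mOsm/kg

Calculated osmolality = 2·Na + glucose/18 + urea
= 2·138 + 82/18 + 6.4
= 276 + 4.56 + 6.40
= 286.96 mOsm/kg ≈ 287.0 mOsm/kg
Osmolar gap = measured − calculated = 294 − 287.0 = 7.0 mOsm/kg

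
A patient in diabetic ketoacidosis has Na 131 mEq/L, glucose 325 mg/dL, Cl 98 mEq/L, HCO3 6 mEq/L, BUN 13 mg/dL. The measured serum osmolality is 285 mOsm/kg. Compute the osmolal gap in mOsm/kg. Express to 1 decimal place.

Calculated osmolality = 2·Na + glucose/18 + BUN/2.8
= 2·131 + 325/18 + 13/2.8
= 262 + 18.06 + 4.64
= 284.7 mOsm/kg ≈ 284.7 mOsm/kg
Osmolar gap = measured − calculated = 285 − 284.7 = 0.3 mOsm/kg

0.3 mOsm/kg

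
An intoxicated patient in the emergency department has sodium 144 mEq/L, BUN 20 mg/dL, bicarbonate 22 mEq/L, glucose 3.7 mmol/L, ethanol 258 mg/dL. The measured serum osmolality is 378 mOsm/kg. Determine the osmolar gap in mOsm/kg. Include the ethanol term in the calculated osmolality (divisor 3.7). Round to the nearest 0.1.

9.4 mOsm/kg

Calculated osmolality = 2·Na + glucose + BUN/2.8 + ethanol/3.7
= 2·144 + 3.7 + 20/2.8 + 258/3.7
= 288 + 3.70 + 7.14 + 69.73
= 368.57 mOsm/kg ≈ 368.6 mOsm/kg
Osmolar gap = measured − calculated = 378 − 368.6 = 9.4 mOsm/kg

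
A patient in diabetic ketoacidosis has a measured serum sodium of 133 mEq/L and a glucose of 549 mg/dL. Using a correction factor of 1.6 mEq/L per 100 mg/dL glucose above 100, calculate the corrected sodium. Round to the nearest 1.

140 mEq/L

Corrected Na = measured Na + 1.6 · (glucose − 100)/100
= 133 + 1.6 · (549 − 100)/100
= 133 + 7.2
= 140.2 mEq/L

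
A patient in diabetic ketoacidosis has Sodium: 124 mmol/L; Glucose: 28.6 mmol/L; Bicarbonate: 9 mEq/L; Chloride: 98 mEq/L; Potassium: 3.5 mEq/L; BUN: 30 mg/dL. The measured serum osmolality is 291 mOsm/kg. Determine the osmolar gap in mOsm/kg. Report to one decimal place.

Calculated osmolality = 2·Na + glucose + BUN/2.8
= 2·124 + 28.6 + 30/2.8
= 248 + 28.60 + 10.71
= 287.31 mOsm/kg ≈ 287.3 mOsm/kg
Osmolar gap = measured − calculated = 291 − 287.3 = 3.7 mOsm/kg

3.7 mOsm/kg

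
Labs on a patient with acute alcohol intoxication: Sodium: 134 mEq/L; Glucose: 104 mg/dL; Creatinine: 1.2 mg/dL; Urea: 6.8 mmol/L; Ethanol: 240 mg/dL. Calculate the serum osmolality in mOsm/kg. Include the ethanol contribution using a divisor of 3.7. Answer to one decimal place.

345.4 mOsm/kg

Calculated osmolality = 2·Na + glucose/18 + urea + ethanol/3.7
= 2·134 + 104/18 + 6.8 + 240/3.7
= 268 + 5.78 + 6.80 + 64.86
= 345.44 mOsm/kg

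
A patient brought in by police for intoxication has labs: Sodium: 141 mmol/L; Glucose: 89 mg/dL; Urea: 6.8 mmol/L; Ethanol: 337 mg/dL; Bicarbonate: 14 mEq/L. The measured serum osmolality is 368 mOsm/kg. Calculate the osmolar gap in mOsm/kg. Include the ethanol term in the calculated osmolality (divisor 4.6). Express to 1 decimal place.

1.0 mOsm/kg

Calculated osmolality = 2·Na + glucose/18 + urea + ethanol/4.6
= 2·141 + 89/18 + 6.8 + 337/4.6
= 282 + 4.94 + 6.80 + 73.26
= 367 mOsm/kg ≈ 367.0 mOsm/kg
Osmolar gap = measured − calculated = 368 − 367.0 = 1.0 mOsm/kg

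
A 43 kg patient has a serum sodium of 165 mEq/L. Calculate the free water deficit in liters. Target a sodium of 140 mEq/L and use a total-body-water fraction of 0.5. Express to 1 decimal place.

3.8 L

TBW = 0.5 · 43 = 21.5 L
Free water deficit = TBW · (Na/140 − 1)
= 21.5 · (165/140 − 1)
= 21.5 · 0.1786
= 3.84 L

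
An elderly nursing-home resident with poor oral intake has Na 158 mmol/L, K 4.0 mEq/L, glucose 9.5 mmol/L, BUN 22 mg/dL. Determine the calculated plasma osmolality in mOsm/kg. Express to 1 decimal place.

Calculated osmolality = 2·Na + glucose + BUN/2.8
= 2·158 + 9.5 + 22/2.8
= 316 + 9.50 + 7.86
= 333.36 mOsm/kg

333.4 mOsm/kg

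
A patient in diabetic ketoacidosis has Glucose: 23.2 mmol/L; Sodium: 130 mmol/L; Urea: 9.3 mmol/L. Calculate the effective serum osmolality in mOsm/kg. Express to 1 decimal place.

283.2 mOsm/kg

Effective osmolality excludes urea (freely permeant across cell membranes):
2·Na + glucose
= 2·130 + 23.2
= 260 + 23.2
= 283.2 mOsm/kg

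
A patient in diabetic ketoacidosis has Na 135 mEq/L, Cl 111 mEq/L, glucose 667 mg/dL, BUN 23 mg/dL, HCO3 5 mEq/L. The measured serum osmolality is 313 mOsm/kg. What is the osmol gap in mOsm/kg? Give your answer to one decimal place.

-2.3 mOsm/kg

Calculated osmolality = 2·Na + glucose/18 + BUN/2.8
= 2·135 + 667/18 + 23/2.8
= 270 + 37.06 + 8.21
= 315.27 mOsm/kg ≈ 315.3 mOsm/kg
Osmolar gap = measured − calculated = 313 − 315.3 = -2.3 mOsm/kg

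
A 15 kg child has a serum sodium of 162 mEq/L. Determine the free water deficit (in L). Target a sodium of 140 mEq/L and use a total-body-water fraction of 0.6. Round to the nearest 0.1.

TBW = 0.6 · 15 = 9 L
Free water deficit = TBW · (Na/140 − 1)
= 9 · (162/140 − 1)
= 9 · 0.1571
= 1.41 L

1.4 L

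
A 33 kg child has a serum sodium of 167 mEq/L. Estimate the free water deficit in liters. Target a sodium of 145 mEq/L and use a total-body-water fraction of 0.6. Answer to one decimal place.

3.0 L

TBW = 0.6 · 33 = 19.8 L
Free water deficit = TBW · (Na/145 − 1)
= 19.8 · (167/145 − 1)
= 19.8 · 0.1517
= 3 L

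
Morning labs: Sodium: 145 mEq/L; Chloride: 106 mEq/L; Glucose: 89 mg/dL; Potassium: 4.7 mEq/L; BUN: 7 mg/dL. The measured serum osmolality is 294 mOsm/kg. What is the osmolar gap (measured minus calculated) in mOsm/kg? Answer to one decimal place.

-3.4 mOsm/kg

Calculated osmolality = 2·Na + glucose/18 + BUN/2.8
= 2·145 + 89/18 + 7/2.8
= 290 + 4.94 + 2.50
= 297.44 mOsm/kg ≈ 297.4 mOsm/kg
Osmolar gap = measured − calculated = 294 − 297.4 = -3.4 mOsm/kg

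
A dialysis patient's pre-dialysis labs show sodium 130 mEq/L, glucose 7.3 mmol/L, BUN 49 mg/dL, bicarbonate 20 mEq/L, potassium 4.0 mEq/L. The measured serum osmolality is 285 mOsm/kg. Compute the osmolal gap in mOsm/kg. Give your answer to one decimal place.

Calculated osmolality = 2·Na + glucose + BUN/2.8
= 2·130 + 7.3 + 49/2.8
= 260 + 7.30 + 17.50
= 284.8 mOsm/kg ≈ 284.8 mOsm/kg
Osmolar gap = measured − calculated = 285 − 284.8 = 0.2 mOsm/kg

0.2 mOsm/kg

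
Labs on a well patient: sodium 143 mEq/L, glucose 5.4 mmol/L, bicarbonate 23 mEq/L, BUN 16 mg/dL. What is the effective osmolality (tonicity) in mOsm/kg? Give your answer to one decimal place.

Effective osmolality excludes urea (freely permeant across cell membranes):
2·Na + glucose
= 2·143 + 5.4
= 286 + 5.4
= 291.4 mOsm/kg

291.4 mOsm/kg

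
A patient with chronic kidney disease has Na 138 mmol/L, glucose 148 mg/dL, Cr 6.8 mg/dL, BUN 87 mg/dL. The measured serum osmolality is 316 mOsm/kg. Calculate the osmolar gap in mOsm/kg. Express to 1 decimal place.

0.7 mOsm/kg

Calculated osmolality = 2·Na + glucose/18 + BUN/2.8
= 2·138 + 148/18 + 87/2.8
= 276 + 8.22 + 31.07
= 315.29 mOsm/kg ≈ 315.3 mOsm/kg
Osmolar gap = measured − calculated = 316 − 315.3 = 0.7 mOsm/kg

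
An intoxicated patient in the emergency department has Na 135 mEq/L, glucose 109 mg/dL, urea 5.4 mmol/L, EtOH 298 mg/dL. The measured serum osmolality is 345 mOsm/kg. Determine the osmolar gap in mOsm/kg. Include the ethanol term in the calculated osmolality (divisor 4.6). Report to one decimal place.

Calculated osmolality = 2·Na + glucose/18 + urea + ethanol/4.6
= 2·135 + 109/18 + 5.4 + 298/4.6
= 270 + 6.06 + 5.40 + 64.78
= 346.24 mOsm/kg ≈ 346.2 mOsm/kg
Osmolar gap = measured − calculated = 345 − 346.2 = -1.2 mOsm/kg

-1.2 mOsm/kg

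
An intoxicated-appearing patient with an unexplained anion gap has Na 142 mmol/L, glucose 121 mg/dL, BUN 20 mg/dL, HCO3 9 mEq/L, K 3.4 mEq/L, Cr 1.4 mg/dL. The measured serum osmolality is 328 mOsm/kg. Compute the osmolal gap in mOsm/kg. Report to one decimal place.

Calculated osmolality = 2·Na + glucose/18 + BUN/2.8
= 2·142 + 121/18 + 20/2.8
= 284 + 6.72 + 7.14
= 297.86 mOsm/kg ≈ 297.9 mOsm/kg
Osmolar gap = measured − calculated = 328 − 297.9 = 30.1 mOsm/kg

30.1 mOsm/kg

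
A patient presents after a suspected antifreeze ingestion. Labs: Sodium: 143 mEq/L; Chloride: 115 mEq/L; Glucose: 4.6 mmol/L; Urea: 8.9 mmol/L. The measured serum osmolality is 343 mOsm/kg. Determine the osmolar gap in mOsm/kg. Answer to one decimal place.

43.5 mOsm/kg

Calculated osmolality = 2·Na + glucose + urea
= 2·143 + 4.6 + 8.9
= 286 + 4.60 + 8.90
= 299.5 mOsm/kg ≈ 299.5 mOsm/kg
Osmolar gap = measured − calculated = 343 − 299.5 = 43.5 mOsm/kg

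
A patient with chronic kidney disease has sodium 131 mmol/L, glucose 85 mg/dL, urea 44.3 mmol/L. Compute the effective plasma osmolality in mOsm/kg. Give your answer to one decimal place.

Effective osmolality excludes urea (freely permeant across cell membranes):
2·Na + glucose/18
= 2·131 + 85/18
= 262 + 4.72
= 266.72 mOsm/kg

266.7 mOsm/kg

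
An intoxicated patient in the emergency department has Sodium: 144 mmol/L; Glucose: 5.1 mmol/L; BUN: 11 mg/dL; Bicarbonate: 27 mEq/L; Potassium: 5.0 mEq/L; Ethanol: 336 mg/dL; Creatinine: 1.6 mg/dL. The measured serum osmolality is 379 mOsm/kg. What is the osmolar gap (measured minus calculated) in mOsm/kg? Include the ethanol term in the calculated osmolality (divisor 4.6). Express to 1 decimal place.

Calculated osmolality = 2·Na + glucose + BUN/2.8 + ethanol/4.6
= 2·144 + 5.1 + 11/2.8 + 336/4.6
= 288 + 5.10 + 3.93 + 73.04
= 370.07 mOsm/kg ≈ 370.1 mOsm/kg
Osmolar gap = measured − calculated = 379 − 370.1 = 8.9 mOsm/kg

8.9 mOsm/kg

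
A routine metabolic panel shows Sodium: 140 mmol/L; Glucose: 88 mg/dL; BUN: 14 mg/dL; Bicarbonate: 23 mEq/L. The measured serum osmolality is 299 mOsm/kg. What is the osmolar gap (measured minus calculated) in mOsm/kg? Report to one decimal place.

Calculated osmolality = 2·Na + glucose/18 + BUN/2.8
= 2·140 + 88/18 + 14/2.8
= 280 + 4.89 + 5
= 289.89 mOsm/kg ≈ 289.9 mOsm/kg
Osmolar gap = measured − calculated = 299 − 289.9 = 9.1 mOsm/kg

9.1 mOsm/kg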